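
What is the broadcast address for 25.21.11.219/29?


Network: 25.21.11.216/29
Host bits = 3
Set all host bits to 1:
Broadcast: 25.21.11.223


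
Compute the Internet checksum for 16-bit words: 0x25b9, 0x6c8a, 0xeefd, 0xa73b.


Sum all words (with carry folding):
+ 0x25b9 = 0x25b9
+ 0x6c8a = 0x9243
+ 0xeefd = 0x8141
+ 0xa73b = 0x287d
One's complement: ~0x287d
Checksum = 0xd782


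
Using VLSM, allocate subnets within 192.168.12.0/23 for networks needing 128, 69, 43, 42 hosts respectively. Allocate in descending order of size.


128 hosts -> /24 (254 usable): 192.168.12.0/24
69 hosts -> /25 (126 usable): 192.168.13.0/25
43 hosts -> /26 (62 usable): 192.168.13.128/26
42 hosts -> /26 (62 usable): 192.168.13.192/26
Allocation: 192.168.12.0/24 (128 hosts, 254 usable); 192.168.13.0/25 (69 hosts, 126 usable); 192.168.13.128/26 (43 hosts, 62 usable); 192.168.13.192/26 (42 hosts, 62 usable)


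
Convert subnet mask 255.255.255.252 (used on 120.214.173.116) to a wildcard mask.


Subnet mask: 255.255.255.252
Wildcard = 255.255.255.255 - subnet mask
255 - 255 = 0
255 - 255 = 0
255 - 255 = 0
255 - 252 = 3
Wildcard: 0.0.0.3


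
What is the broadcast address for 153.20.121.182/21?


Network: 153.20.120.0/21
Host bits = 11
Set all host bits to 1:
Broadcast: 153.20.127.255


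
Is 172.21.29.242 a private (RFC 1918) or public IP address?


RFC 1918 private ranges:
  10.0.0.0/8 (10.0.0.0 - 10.255.255.255)
  172.16.0.0/12 (172.16.0.0 - 172.31.255.255)
  192.168.0.0/16 (192.168.0.0 - 192.168.255.255)
Private (in 172.16.0.0/12)


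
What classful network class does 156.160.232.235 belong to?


First octet: 156
Binary: 10011100
10xxxxxx -> Class B (128-191)
Class B, default mask 255.255.0.0 (/16)


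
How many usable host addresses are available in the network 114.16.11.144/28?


Host bits = 32 - 28 = 4
Total addresses = 2^4 = 16
Usable = total - 2 (network and broadcast)
Usable hosts: 14


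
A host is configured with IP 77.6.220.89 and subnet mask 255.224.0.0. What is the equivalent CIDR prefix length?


Binary: 11111111.11100000.00000000.00000000
Count leading 1s
Prefix: /11


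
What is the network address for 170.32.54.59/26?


IP:   10101010.00100000.00110110.00111011
Mask: 11111111.11111111.11111111.11000000
AND operation:
Net:  10101010.00100000.00110110.00000000
Network: 170.32.54.0/26


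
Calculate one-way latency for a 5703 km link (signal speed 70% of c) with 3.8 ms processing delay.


Speed = 0.7 * 3e5 km/s = 210000 km/s
Propagation delay = 5703 / 210000 = 0.0272 s = 27.1571 ms
Processing delay = 3.8 ms
Total one-way latency = 30.9571 ms


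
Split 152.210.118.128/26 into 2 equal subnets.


New prefix = 26 + 1 = 27
Each subnet has 32 addresses
  152.210.118.128/27
  152.210.118.160/27
Subnets: 152.210.118.128/27, 152.210.118.160/27


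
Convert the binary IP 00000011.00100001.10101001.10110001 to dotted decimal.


00000011 = 3
00100001 = 33
10101001 = 169
10110001 = 177
IP: 3.33.169.177


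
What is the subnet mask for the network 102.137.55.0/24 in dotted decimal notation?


/24 means 24 network bits, 8 host bits
Binary: 11111111111111111111111100000000
Mask: 255.255.255.0


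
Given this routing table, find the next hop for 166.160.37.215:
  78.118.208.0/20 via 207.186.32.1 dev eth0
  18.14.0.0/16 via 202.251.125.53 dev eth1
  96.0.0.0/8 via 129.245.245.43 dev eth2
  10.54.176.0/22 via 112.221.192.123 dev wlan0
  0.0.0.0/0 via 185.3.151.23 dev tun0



Longest prefix match for 166.160.37.215:
  /20 78.118.208.0: no
  /16 18.14.0.0: no
  /8 96.0.0.0: no
  /22 10.54.176.0: no
  /0 0.0.0.0: MATCH
Selected: next-hop 185.3.151.23 via tun0 (matched /0)


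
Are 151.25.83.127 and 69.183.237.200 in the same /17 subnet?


Mask: 255.255.128.0
151.25.83.127 AND mask = 151.25.0.0
69.183.237.200 AND mask = 69.183.128.0
No, different subnets (151.25.0.0 vs 69.183.128.0)


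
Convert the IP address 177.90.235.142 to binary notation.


177 = 10110001
90 = 01011010
235 = 11101011
142 = 10001110
Binary: 10110001.01011010.11101011.10001110


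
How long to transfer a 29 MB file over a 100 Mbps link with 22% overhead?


Effective throughput = 100 * (1 - 22/100) = 78 Mbps
File size in Mb = 29 * 8 = 232 Mb
Time = 232 / 78
Time = 2.9744 seconds


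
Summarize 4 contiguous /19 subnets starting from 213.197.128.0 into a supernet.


Original prefix: /19
Number of subnets: 4 = 2^2
New prefix = 19 - 2 = 17
Supernet: 213.197.128.0/17


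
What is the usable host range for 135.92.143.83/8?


Network: 135.0.0.0
Broadcast: 135.255.255.255
First usable = network + 1
Last usable = broadcast - 1
Range: 135.0.0.1 to 135.255.255.254


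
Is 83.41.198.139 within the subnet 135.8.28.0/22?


Subnet network: 135.8.28.0
Test IP AND mask: 83.41.196.0
No, 83.41.198.139 is not in 135.8.28.0/22


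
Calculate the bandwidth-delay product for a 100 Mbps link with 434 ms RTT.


BDP = bandwidth * RTT
= 100 Mbps * 434 ms
= 100 * 1e6 * 434 / 1000 bits
= 43400000 bits
= 5425000 bytes
= 5297.8516 KB
BDP = 43400000 bits (5425000 bytes)


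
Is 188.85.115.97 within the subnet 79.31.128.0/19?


Subnet network: 79.31.128.0
Test IP AND mask: 188.85.96.0
No, 188.85.115.97 is not in 79.31.128.0/19


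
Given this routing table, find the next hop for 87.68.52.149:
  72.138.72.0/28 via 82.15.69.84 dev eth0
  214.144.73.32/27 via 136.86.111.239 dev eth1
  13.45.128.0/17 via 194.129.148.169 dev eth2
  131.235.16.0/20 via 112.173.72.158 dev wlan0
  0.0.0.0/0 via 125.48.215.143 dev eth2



Longest prefix match for 87.68.52.149:
  /28 72.138.72.0: no
  /27 214.144.73.32: no
  /17 13.45.128.0: no
  /20 131.235.16.0: no
  /0 0.0.0.0: MATCH
Selected: next-hop 125.48.215.143 via eth2 (matched /0)


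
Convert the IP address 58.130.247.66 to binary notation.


58 = 00111010
130 = 10000010
247 = 11110111
66 = 01000010
Binary: 00111010.10000010.11110111.01000010


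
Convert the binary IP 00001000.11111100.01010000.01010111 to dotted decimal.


00001000 = 8
11111100 = 252
01010000 = 80
01010111 = 87
IP: 8.252.80.87


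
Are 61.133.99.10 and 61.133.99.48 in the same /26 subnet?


Mask: 255.255.255.192
61.133.99.10 AND mask = 61.133.99.0
61.133.99.48 AND mask = 61.133.99.0
Yes, same subnet (61.133.99.0)


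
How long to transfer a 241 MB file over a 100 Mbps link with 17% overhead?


Effective throughput = 100 * (1 - 17/100) = 83 Mbps
File size in Mb = 241 * 8 = 1928 Mb
Time = 1928 / 83
Time = 23.2289 seconds


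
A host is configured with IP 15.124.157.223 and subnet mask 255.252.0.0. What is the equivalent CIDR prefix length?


Binary: 11111111.11111100.00000000.00000000
Count leading 1s
Prefix: /14


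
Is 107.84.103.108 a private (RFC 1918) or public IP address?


RFC 1918 private ranges:
  10.0.0.0/8 (10.0.0.0 - 10.255.255.255)
  172.16.0.0/12 (172.16.0.0 - 172.31.255.255)
  192.168.0.0/16 (192.168.0.0 - 192.168.255.255)
Public (not in any RFC 1918 range)


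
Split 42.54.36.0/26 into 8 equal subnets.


New prefix = 26 + 3 = 29
Each subnet has 8 addresses
  42.54.36.0/29
  42.54.36.8/29
  42.54.36.16/29
  42.54.36.24/29
  42.54.36.32/29
  42.54.36.40/29
  42.54.36.48/29
  42.54.36.56/29
Subnets: 42.54.36.0/29, 42.54.36.8/29, 42.54.36.16/29, 42.54.36.24/29, 42.54.36.32/29, 42.54.36.40/29, 42.54.36.48/29, 42.54.36.56/29


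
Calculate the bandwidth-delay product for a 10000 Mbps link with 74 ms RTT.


BDP = bandwidth * RTT
= 10000 Mbps * 74 ms
= 10000 * 1e6 * 74 / 1000 bits
= 740000000 bits
= 92500000 bytes
= 90332.0312 KB
BDP = 740000000 bits (92500000 bytes)


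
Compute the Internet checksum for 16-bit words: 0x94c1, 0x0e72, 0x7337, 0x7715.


Sum all words (with carry folding):
+ 0x94c1 = 0x94c1
+ 0x0e72 = 0xa333
+ 0x7337 = 0x166b
+ 0x7715 = 0x8d80
One's complement: ~0x8d80
Checksum = 0x727f


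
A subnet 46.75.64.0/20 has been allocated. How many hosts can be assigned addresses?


Host bits = 32 - 20 = 12
Total addresses = 2^12 = 4096
Usable = total - 2 (network and broadcast)
Usable hosts: 4094


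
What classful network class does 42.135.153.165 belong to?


First octet: 42
Binary: 00101010
0xxxxxxx -> Class A (1-126)
Class A, default mask 255.0.0.0 (/8)


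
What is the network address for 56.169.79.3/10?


IP:   00111000.10101001.01001111.00000011
Mask: 11111111.11000000.00000000.00000000
AND operation:
Net:  00111000.10000000.00000000.00000000
Network: 56.128.0.0/10


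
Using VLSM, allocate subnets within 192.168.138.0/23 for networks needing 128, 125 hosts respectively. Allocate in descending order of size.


128 hosts -> /24 (254 usable): 192.168.138.0/24
125 hosts -> /25 (126 usable): 192.168.139.0/25
Allocation: 192.168.138.0/24 (128 hosts, 254 usable); 192.168.139.0/25 (125 hosts, 126 usable)


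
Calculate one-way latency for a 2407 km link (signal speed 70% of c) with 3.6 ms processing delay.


Speed = 0.7 * 3e5 km/s = 210000 km/s
Propagation delay = 2407 / 210000 = 0.0115 s = 11.4619 ms
Processing delay = 3.6 ms
Total one-way latency = 15.0619 ms


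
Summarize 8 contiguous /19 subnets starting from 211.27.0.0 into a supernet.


Original prefix: /19
Number of subnets: 8 = 2^3
New prefix = 19 - 3 = 16
Supernet: 211.27.0.0/16


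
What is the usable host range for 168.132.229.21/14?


Network: 168.132.0.0
Broadcast: 168.135.255.255
First usable = network + 1
Last usable = broadcast - 1
Range: 168.132.0.1 to 168.135.255.254


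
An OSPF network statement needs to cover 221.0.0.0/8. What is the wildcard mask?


Subnet mask: 255.0.0.0
Wildcard = 255.255.255.255 - subnet mask
255 - 255 = 0
255 - 0 = 255
255 - 0 = 255
255 - 0 = 255
Wildcard: 0.255.255.255


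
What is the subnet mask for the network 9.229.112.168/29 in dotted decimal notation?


/29 means 29 network bits, 3 host bits
Binary: 11111111111111111111111111111000
Mask: 255.255.255.248


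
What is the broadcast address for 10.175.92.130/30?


Network: 10.175.92.128/30
Host bits = 2
Set all host bits to 1:
Broadcast: 10.175.92.131


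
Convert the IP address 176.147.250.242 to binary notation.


176 = 10110000
147 = 10010011
250 = 11111010
242 = 11110010
Binary: 10110000.10010011.11111010.11110010


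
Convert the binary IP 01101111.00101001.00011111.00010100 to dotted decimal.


01101111 = 111
00101001 = 41
00011111 = 31
00010100 = 20
IP: 111.41.31.20


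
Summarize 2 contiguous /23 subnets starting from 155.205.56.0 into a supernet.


Original prefix: /23
Number of subnets: 2 = 2^1
New prefix = 23 - 1 = 22
Supernet: 155.205.56.0/22


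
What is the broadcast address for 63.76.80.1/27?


Network: 63.76.80.0/27
Host bits = 5
Set all host bits to 1:
Broadcast: 63.76.80.31


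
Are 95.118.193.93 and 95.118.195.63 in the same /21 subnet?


Mask: 255.255.248.0
95.118.193.93 AND mask = 95.118.192.0
95.118.195.63 AND mask = 95.118.192.0
Yes, same subnet (95.118.192.0)


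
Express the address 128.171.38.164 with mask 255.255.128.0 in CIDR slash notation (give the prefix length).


Binary: 11111111.11111111.10000000.00000000
Count leading 1s
Prefix: /17


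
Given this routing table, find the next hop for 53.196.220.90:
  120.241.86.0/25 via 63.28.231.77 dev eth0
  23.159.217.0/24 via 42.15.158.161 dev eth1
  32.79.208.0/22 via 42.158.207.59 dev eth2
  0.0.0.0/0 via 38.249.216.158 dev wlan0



Longest prefix match for 53.196.220.90:
  /25 120.241.86.0: no
  /24 23.159.217.0: no
  /22 32.79.208.0: no
  /0 0.0.0.0: MATCH
Selected: next-hop 38.249.216.158 via wlan0 (matched /0)


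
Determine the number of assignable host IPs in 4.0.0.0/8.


Host bits = 32 - 8 = 24
Total addresses = 2^24 = 16777216
Usable = total - 2 (network and broadcast)
Usable hosts: 16777214


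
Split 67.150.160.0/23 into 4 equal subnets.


New prefix = 23 + 2 = 25
Each subnet has 128 addresses
  67.150.160.0/25
  67.150.160.128/25
  67.150.161.0/25
  67.150.161.128/25
Subnets: 67.150.160.0/25, 67.150.160.128/25, 67.150.161.0/25, 67.150.161.128/25


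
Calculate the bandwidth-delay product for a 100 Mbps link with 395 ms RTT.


BDP = bandwidth * RTT
= 100 Mbps * 395 ms
= 100 * 1e6 * 395 / 1000 bits
= 39500000 bits
= 4937500 bytes
= 4821.7773 KB
BDP = 39500000 bits (4937500 bytes)


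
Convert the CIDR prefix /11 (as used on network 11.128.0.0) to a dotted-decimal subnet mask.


/11 means 11 network bits, 21 host bits
Binary: 11111111111000000000000000000000
Mask: 255.224.0.0


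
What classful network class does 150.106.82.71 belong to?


First octet: 150
Binary: 10010110
10xxxxxx -> Class B (128-191)
Class B, default mask 255.255.0.0 (/16)


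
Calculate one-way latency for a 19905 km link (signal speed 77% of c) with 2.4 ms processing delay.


Speed = 0.77 * 3e5 km/s = 231000 km/s
Propagation delay = 19905 / 231000 = 0.0862 s = 86.1688 ms
Processing delay = 2.4 ms
Total one-way latency = 88.5688 ms


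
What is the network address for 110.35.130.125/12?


IP:   01101110.00100011.10000010.01111101
Mask: 11111111.11110000.00000000.00000000
AND operation:
Net:  01101110.00100000.00000000.00000000
Network: 110.32.0.0/12


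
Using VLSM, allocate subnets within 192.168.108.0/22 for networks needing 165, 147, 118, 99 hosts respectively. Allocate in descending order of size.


165 hosts -> /24 (254 usable): 192.168.108.0/24
147 hosts -> /24 (254 usable): 192.168.109.0/24
118 hosts -> /25 (126 usable): 192.168.110.0/25
99 hosts -> /25 (126 usable): 192.168.110.128/25
Allocation: 192.168.108.0/24 (165 hosts, 254 usable); 192.168.109.0/24 (147 hosts, 254 usable); 192.168.110.0/25 (118 hosts, 126 usable); 192.168.110.128/25 (99 hosts, 126 usable)


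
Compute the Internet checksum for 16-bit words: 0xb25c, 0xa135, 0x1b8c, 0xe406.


Sum all words (with carry folding):
+ 0xb25c = 0xb25c
+ 0xa135 = 0x5392
+ 0x1b8c = 0x6f1e
+ 0xe406 = 0x5325
One's complement: ~0x5325
Checksum = 0xacda


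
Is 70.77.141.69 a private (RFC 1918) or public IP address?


RFC 1918 private ranges:
  10.0.0.0/8 (10.0.0.0 - 10.255.255.255)
  172.16.0.0/12 (172.16.0.0 - 172.31.255.255)
  192.168.0.0/16 (192.168.0.0 - 192.168.255.255)
Public (not in any RFC 1918 range)


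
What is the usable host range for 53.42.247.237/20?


Network: 53.42.240.0
Broadcast: 53.42.255.255
First usable = network + 1
Last usable = broadcast - 1
Range: 53.42.240.1 to 53.42.255.254


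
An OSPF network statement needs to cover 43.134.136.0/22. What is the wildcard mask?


Subnet mask: 255.255.252.0
Wildcard = 255.255.255.255 - subnet mask
255 - 255 = 0
255 - 255 = 0
255 - 252 = 3
255 - 0 = 255
Wildcard: 0.0.3.255


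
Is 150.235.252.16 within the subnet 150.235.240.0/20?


Subnet network: 150.235.240.0
Test IP AND mask: 150.235.240.0
Yes, 150.235.252.16 is in 150.235.240.0/20


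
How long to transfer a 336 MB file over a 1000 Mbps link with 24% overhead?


Effective throughput = 1000 * (1 - 24/100) = 760 Mbps
File size in Mb = 336 * 8 = 2688 Mb
Time = 2688 / 760
Time = 3.5368 seconds


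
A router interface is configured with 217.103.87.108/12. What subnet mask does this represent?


/12 means 12 network bits, 20 host bits
Binary: 11111111111100000000000000000000
Mask: 255.240.0.0


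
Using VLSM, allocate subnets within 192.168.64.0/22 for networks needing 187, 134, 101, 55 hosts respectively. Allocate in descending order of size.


187 hosts -> /24 (254 usable): 192.168.64.0/24
134 hosts -> /24 (254 usable): 192.168.65.0/24
101 hosts -> /25 (126 usable): 192.168.66.0/25
55 hosts -> /26 (62 usable): 192.168.66.128/26
Allocation: 192.168.64.0/24 (187 hosts, 254 usable); 192.168.65.0/24 (134 hosts, 254 usable); 192.168.66.0/25 (101 hosts, 126 usable); 192.168.66.128/26 (55 hosts, 62 usable)


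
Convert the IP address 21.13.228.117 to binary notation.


21 = 00010101
13 = 00001101
228 = 11100100
117 = 01110101
Binary: 00010101.00001101.11100100.01110101


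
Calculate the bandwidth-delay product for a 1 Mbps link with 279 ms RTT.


BDP = bandwidth * RTT
= 1 Mbps * 279 ms
= 1 * 1e6 * 279 / 1000 bits
= 279000 bits
= 34875 bytes
= 34.0576 KB
BDP = 279000 bits (34875 bytes)


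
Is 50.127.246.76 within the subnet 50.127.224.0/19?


Subnet network: 50.127.224.0
Test IP AND mask: 50.127.224.0
Yes, 50.127.246.76 is in 50.127.224.0/19


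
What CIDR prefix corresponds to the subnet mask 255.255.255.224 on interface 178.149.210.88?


Binary: 11111111.11111111.11111111.11100000
Count leading 1s
Prefix: /27


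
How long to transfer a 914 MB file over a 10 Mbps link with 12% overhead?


Effective throughput = 10 * (1 - 12/100) = 8.8 Mbps
File size in Mb = 914 * 8 = 7312 Mb
Time = 7312 / 8.8
Time = 830.9091 seconds


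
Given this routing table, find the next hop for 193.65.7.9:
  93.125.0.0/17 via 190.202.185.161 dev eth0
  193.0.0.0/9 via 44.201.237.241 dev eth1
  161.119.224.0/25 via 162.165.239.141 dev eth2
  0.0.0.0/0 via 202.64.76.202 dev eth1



Longest prefix match for 193.65.7.9:
  /17 93.125.0.0: no
  /9 193.0.0.0: MATCH
  /25 161.119.224.0: no
  /0 0.0.0.0: MATCH
Selected: next-hop 44.201.237.241 via eth1 (matched /9)


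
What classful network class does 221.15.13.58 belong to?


First octet: 221
Binary: 11011101
110xxxxx -> Class C (192-223)
Class C, default mask 255.255.255.0 (/24)


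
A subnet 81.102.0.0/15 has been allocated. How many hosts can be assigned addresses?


Host bits = 32 - 15 = 17
Total addresses = 2^17 = 131072
Usable = total - 2 (network and broadcast)
Usable hosts: 131070


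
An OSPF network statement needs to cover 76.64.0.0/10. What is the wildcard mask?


Subnet mask: 255.192.0.0
Wildcard = 255.255.255.255 - subnet mask
255 - 255 = 0
255 - 192 = 63
255 - 0 = 255
255 - 0 = 255
Wildcard: 0.63.255.255


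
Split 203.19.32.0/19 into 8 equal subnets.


New prefix = 19 + 3 = 22
Each subnet has 1024 addresses
  203.19.32.0/22
  203.19.36.0/22
  203.19.40.0/22
  203.19.44.0/22
  203.19.48.0/22
  203.19.52.0/22
  203.19.56.0/22
  203.19.60.0/22
Subnets: 203.19.32.0/22, 203.19.36.0/22, 203.19.40.0/22, 203.19.44.0/22, 203.19.48.0/22, 203.19.52.0/22, 203.19.56.0/22, 203.19.60.0/22


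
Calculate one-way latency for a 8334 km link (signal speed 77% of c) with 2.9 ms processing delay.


Speed = 0.77 * 3e5 km/s = 231000 km/s
Propagation delay = 8334 / 231000 = 0.0361 s = 36.0779 ms
Processing delay = 2.9 ms
Total one-way latency = 38.9779 ms


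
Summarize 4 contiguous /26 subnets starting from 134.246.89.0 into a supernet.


Original prefix: /26
Number of subnets: 4 = 2^2
New prefix = 26 - 2 = 24
Supernet: 134.246.89.0/24


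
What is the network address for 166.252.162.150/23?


IP:   10100110.11111100.10100010.10010110
Mask: 11111111.11111111.11111110.00000000
AND operation:
Net:  10100110.11111100.10100010.00000000
Network: 166.252.162.0/23


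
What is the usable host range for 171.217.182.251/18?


Network: 171.217.128.0
Broadcast: 171.217.191.255
First usable = network + 1
Last usable = broadcast - 1
Range: 171.217.128.1 to 171.217.191.254


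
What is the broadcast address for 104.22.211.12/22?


Network: 104.22.208.0/22
Host bits = 10
Set all host bits to 1:
Broadcast: 104.22.211.255


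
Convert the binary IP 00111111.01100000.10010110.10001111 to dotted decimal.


00111111 = 63
01100000 = 96
10010110 = 150
10001111 = 143
IP: 63.96.150.143


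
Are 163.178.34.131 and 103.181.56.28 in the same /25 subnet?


Mask: 255.255.255.128
163.178.34.131 AND mask = 163.178.34.128
103.181.56.28 AND mask = 103.181.56.0
No, different subnets (163.178.34.128 vs 103.181.56.0)


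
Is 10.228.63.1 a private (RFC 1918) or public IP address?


RFC 1918 private ranges:
  10.0.0.0/8 (10.0.0.0 - 10.255.255.255)
  172.16.0.0/12 (172.16.0.0 - 172.31.255.255)
  192.168.0.0/16 (192.168.0.0 - 192.168.255.255)
Private (in 10.0.0.0/8)


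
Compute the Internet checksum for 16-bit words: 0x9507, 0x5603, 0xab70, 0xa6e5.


Sum all words (with carry folding):
+ 0x9507 = 0x9507
+ 0x5603 = 0xeb0a
+ 0xab70 = 0x967b
+ 0xa6e5 = 0x3d61
One's complement: ~0x3d61
Checksum = 0xc29e


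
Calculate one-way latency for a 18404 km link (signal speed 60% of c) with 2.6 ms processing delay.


Speed = 0.6 * 3e5 km/s = 180000 km/s
Propagation delay = 18404 / 180000 = 0.1022 s = 102.2444 ms
Processing delay = 2.6 ms
Total one-way latency = 104.8444 ms


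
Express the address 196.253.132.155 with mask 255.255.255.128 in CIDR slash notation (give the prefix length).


Binary: 11111111.11111111.11111111.10000000
Count leading 1s
Prefix: /25


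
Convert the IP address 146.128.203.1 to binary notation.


146 = 10010010
128 = 10000000
203 = 11001011
1 = 00000001
Binary: 10010010.10000000.11001011.00000001


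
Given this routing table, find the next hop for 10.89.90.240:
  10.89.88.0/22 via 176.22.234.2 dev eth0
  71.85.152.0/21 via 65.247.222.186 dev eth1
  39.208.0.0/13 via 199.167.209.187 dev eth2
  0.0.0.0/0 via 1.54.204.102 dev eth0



Longest prefix match for 10.89.90.240:
  /22 10.89.88.0: MATCH
  /21 71.85.152.0: no
  /13 39.208.0.0: no
  /0 0.0.0.0: MATCH
Selected: next-hop 176.22.234.2 via eth0 (matched /22)


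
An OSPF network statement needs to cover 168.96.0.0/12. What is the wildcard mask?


Subnet mask: 255.240.0.0
Wildcard = 255.255.255.255 - subnet mask
255 - 255 = 0
255 - 240 = 15
255 - 0 = 255
255 - 0 = 255
Wildcard: 0.15.255.255


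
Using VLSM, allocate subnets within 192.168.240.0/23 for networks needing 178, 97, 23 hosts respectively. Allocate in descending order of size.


178 hosts -> /24 (254 usable): 192.168.240.0/24
97 hosts -> /25 (126 usable): 192.168.241.0/25
23 hosts -> /27 (30 usable): 192.168.241.128/27
Allocation: 192.168.240.0/24 (178 hosts, 254 usable); 192.168.241.0/25 (97 hosts, 126 usable); 192.168.241.128/27 (23 hosts, 30 usable)


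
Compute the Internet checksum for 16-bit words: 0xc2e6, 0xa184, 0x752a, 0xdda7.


Sum all words (with carry folding):
+ 0xc2e6 = 0xc2e6
+ 0xa184 = 0x646b
+ 0x752a = 0xd995
+ 0xdda7 = 0xb73d
One's complement: ~0xb73d
Checksum = 0x48c2


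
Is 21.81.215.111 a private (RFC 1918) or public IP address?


RFC 1918 private ranges:
  10.0.0.0/8 (10.0.0.0 - 10.255.255.255)
  172.16.0.0/12 (172.16.0.0 - 172.31.255.255)
  192.168.0.0/16 (192.168.0.0 - 192.168.255.255)
Public (not in any RFC 1918 range)


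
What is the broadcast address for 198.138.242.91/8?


Network: 198.0.0.0/8
Host bits = 24
Set all host bits to 1:
Broadcast: 198.255.255.255


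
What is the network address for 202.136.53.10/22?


IP:   11001010.10001000.00110101.00001010
Mask: 11111111.11111111.11111100.00000000
AND operation:
Net:  11001010.10001000.00110100.00000000
Network: 202.136.52.0/22


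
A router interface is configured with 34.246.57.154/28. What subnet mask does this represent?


/28 means 28 network bits, 4 host bits
Binary: 11111111111111111111111111110000
Mask: 255.255.255.240


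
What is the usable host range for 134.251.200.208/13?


Network: 134.248.0.0
Broadcast: 134.255.255.255
First usable = network + 1
Last usable = broadcast - 1
Range: 134.248.0.1 to 134.255.255.254


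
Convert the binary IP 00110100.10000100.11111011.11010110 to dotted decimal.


00110100 = 52
10000100 = 132
11111011 = 251
11010110 = 214
IP: 52.132.251.214


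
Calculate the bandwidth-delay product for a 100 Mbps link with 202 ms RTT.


BDP = bandwidth * RTT
= 100 Mbps * 202 ms
= 100 * 1e6 * 202 / 1000 bits
= 20200000 bits
= 2525000 bytes
= 2465.8203 KB
BDP = 20200000 bits (2525000 bytes)


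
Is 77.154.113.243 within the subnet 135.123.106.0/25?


Subnet network: 135.123.106.0
Test IP AND mask: 77.154.113.128
No, 77.154.113.243 is not in 135.123.106.0/25


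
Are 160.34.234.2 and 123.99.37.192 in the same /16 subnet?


Mask: 255.255.0.0
160.34.234.2 AND mask = 160.34.0.0
123.99.37.192 AND mask = 123.99.0.0
No, different subnets (160.34.0.0 vs 123.99.0.0)


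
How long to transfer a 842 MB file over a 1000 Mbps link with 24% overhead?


Effective throughput = 1000 * (1 - 24/100) = 760 Mbps
File size in Mb = 842 * 8 = 6736 Mb
Time = 6736 / 760
Time = 8.8632 seconds


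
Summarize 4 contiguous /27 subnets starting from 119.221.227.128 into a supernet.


Original prefix: /27
Number of subnets: 4 = 2^2
New prefix = 27 - 2 = 25
Supernet: 119.221.227.128/25


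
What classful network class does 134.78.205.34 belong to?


First octet: 134
Binary: 10000110
10xxxxxx -> Class B (128-191)
Class B, default mask 255.255.0.0 (/16)


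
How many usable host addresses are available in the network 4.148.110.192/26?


Host bits = 32 - 26 = 6
Total addresses = 2^6 = 64
Usable = total - 2 (network and broadcast)
Usable hosts: 62


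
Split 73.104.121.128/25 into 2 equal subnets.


New prefix = 25 + 1 = 26
Each subnet has 64 addresses
  73.104.121.128/26
  73.104.121.192/26
Subnets: 73.104.121.128/26, 73.104.121.192/26


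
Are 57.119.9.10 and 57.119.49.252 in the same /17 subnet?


Mask: 255.255.128.0
57.119.9.10 AND mask = 57.119.0.0
57.119.49.252 AND mask = 57.119.0.0
Yes, same subnet (57.119.0.0)


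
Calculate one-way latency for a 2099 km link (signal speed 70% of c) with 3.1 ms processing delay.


Speed = 0.7 * 3e5 km/s = 210000 km/s
Propagation delay = 2099 / 210000 = 0.01 s = 9.9952 ms
Processing delay = 3.1 ms
Total one-way latency = 13.0952 ms


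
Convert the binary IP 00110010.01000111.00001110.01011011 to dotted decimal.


00110010 = 50
01000111 = 71
00001110 = 14
01011011 = 91
IP: 50.71.14.91


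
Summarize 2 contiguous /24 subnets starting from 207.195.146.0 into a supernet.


Original prefix: /24
Number of subnets: 2 = 2^1
New prefix = 24 - 1 = 23
Supernet: 207.195.146.0/23


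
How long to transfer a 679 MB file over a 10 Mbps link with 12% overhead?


Effective throughput = 10 * (1 - 12/100) = 8.8 Mbps
File size in Mb = 679 * 8 = 5432 Mb
Time = 5432 / 8.8
Time = 617.2727 seconds


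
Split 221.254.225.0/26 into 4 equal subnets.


New prefix = 26 + 2 = 28
Each subnet has 16 addresses
  221.254.225.0/28
  221.254.225.16/28
  221.254.225.32/28
  221.254.225.48/28
Subnets: 221.254.225.0/28, 221.254.225.16/28, 221.254.225.32/28, 221.254.225.48/28


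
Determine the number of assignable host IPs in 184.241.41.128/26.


Host bits = 32 - 26 = 6
Total addresses = 2^6 = 64
Usable = total - 2 (network and broadcast)
Usable hosts: 62


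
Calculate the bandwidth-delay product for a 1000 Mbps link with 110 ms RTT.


BDP = bandwidth * RTT
= 1000 Mbps * 110 ms
= 1000 * 1e6 * 110 / 1000 bits
= 110000000 bits
= 13750000 bytes
= 13427.7344 KB
BDP = 110000000 bits (13750000 bytes)


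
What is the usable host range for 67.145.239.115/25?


Network: 67.145.239.0
Broadcast: 67.145.239.127
First usable = network + 1
Last usable = broadcast - 1
Range: 67.145.239.1 to 67.145.239.126


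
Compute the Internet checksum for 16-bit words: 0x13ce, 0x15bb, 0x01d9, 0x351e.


Sum all words (with carry folding):
+ 0x13ce = 0x13ce
+ 0x15bb = 0x2989
+ 0x01d9 = 0x2b62
+ 0x351e = 0x6080
One's complement: ~0x6080
Checksum = 0x9f7f


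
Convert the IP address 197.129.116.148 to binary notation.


197 = 11000101
129 = 10000001
116 = 01110100
148 = 10010100
Binary: 11000101.10000001.01110100.10010100


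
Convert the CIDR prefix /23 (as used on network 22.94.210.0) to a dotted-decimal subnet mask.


/23 means 23 network bits, 9 host bits
Binary: 11111111111111111111111000000000
Mask: 255.255.254.0


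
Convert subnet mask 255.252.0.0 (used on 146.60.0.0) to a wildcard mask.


Subnet mask: 255.252.0.0
Wildcard = 255.255.255.255 - subnet mask
255 - 255 = 0
255 - 252 = 3
255 - 0 = 255
255 - 0 = 255
Wildcard: 0.3.255.255


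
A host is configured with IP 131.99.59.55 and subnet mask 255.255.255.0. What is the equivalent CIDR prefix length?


Binary: 11111111.11111111.11111111.00000000
Count leading 1s
Prefix: /24


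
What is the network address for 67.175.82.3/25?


IP:   01000011.10101111.01010010.00000011
Mask: 11111111.11111111.11111111.10000000
AND operation:
Net:  01000011.10101111.01010010.00000000
Network: 67.175.82.0/25


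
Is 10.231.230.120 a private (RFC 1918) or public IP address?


RFC 1918 private ranges:
  10.0.0.0/8 (10.0.0.0 - 10.255.255.255)
  172.16.0.0/12 (172.16.0.0 - 172.31.255.255)
  192.168.0.0/16 (192.168.0.0 - 192.168.255.255)
Private (in 10.0.0.0/8)


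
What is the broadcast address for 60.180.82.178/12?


Network: 60.176.0.0/12
Host bits = 20
Set all host bits to 1:
Broadcast: 60.191.255.255


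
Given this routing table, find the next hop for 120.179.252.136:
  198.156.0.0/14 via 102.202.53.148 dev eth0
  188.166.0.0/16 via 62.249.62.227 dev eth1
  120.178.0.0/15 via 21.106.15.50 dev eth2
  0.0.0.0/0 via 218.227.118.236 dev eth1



Longest prefix match for 120.179.252.136:
  /14 198.156.0.0: no
  /16 188.166.0.0: no
  /15 120.178.0.0: MATCH
  /0 0.0.0.0: MATCH
Selected: next-hop 21.106.15.50 via eth2 (matched /15)


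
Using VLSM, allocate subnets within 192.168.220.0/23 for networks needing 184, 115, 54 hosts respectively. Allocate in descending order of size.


184 hosts -> /24 (254 usable): 192.168.220.0/24
115 hosts -> /25 (126 usable): 192.168.221.0/25
54 hosts -> /26 (62 usable): 192.168.221.128/26
Allocation: 192.168.220.0/24 (184 hosts, 254 usable); 192.168.221.0/25 (115 hosts, 126 usable); 192.168.221.128/26 (54 hosts, 62 usable)


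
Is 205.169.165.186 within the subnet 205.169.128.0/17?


Subnet network: 205.169.128.0
Test IP AND mask: 205.169.128.0
Yes, 205.169.165.186 is in 205.169.128.0/17


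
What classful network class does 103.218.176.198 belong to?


First octet: 103
Binary: 01100111
0xxxxxxx -> Class A (1-126)
Class A, default mask 255.0.0.0 (/8)


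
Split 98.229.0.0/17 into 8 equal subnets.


New prefix = 17 + 3 = 20
Each subnet has 4096 addresses
  98.229.0.0/20
  98.229.16.0/20
  98.229.32.0/20
  98.229.48.0/20
  98.229.64.0/20
  98.229.80.0/20
  98.229.96.0/20
  98.229.112.0/20
Subnets: 98.229.0.0/20, 98.229.16.0/20, 98.229.32.0/20, 98.229.48.0/20, 98.229.64.0/20, 98.229.80.0/20, 98.229.96.0/20, 98.229.112.0/20


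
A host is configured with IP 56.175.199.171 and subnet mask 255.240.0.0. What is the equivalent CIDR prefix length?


Binary: 11111111.11110000.00000000.00000000
Count leading 1s
Prefix: /12


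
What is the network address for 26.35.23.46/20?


IP:   00011010.00100011.00010111.00101110
Mask: 11111111.11111111.11110000.00000000
AND operation:
Net:  00011010.00100011.00010000.00000000
Network: 26.35.16.0/20


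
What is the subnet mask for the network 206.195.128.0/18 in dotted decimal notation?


/18 means 18 network bits, 14 host bits
Binary: 11111111111111111100000000000000
Mask: 255.255.192.0


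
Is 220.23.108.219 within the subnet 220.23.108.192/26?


Subnet network: 220.23.108.192
Test IP AND mask: 220.23.108.192
Yes, 220.23.108.219 is in 220.23.108.192/26


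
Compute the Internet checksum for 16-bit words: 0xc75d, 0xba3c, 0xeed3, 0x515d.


Sum all words (with carry folding):
+ 0xc75d = 0xc75d
+ 0xba3c = 0x819a
+ 0xeed3 = 0x706e
+ 0x515d = 0xc1cb
One's complement: ~0xc1cb
Checksum = 0x3e34


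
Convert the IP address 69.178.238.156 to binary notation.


69 = 01000101
178 = 10110010
238 = 11101110
156 = 10011100
Binary: 01000101.10110010.11101110.10011100


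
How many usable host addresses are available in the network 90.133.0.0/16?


Host bits = 32 - 16 = 16
Total addresses = 2^16 = 65536
Usable = total - 2 (network and broadcast)
Usable hosts: 65534


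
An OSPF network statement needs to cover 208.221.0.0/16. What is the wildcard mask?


Subnet mask: 255.255.0.0
Wildcard = 255.255.255.255 - subnet mask
255 - 255 = 0
255 - 255 = 0
255 - 0 = 255
255 - 0 = 255
Wildcard: 0.0.255.255


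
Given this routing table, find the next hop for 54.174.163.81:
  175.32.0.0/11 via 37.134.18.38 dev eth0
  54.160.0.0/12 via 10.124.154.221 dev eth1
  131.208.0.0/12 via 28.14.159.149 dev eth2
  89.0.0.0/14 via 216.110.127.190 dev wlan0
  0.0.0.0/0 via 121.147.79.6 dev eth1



Longest prefix match for 54.174.163.81:
  /11 175.32.0.0: no
  /12 54.160.0.0: MATCH
  /12 131.208.0.0: no
  /14 89.0.0.0: no
  /0 0.0.0.0: MATCH
Selected: next-hop 10.124.154.221 via eth1 (matched /12)


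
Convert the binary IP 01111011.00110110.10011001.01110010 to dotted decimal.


01111011 = 123
00110110 = 54
10011001 = 153
01110010 = 114
IP: 123.54.153.114


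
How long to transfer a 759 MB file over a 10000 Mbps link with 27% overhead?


Effective throughput = 10000 * (1 - 27/100) = 7300 Mbps
File size in Mb = 759 * 8 = 6072 Mb
Time = 6072 / 7300
Time = 0.8318 seconds


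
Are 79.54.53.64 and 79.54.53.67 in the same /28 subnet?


Mask: 255.255.255.240
79.54.53.64 AND mask = 79.54.53.64
79.54.53.67 AND mask = 79.54.53.64
Yes, same subnet (79.54.53.64)


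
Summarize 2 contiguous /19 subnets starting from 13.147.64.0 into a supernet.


Original prefix: /19
Number of subnets: 2 = 2^1
New prefix = 19 - 1 = 18
Supernet: 13.147.64.0/18


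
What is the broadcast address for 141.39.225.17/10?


Network: 141.0.0.0/10
Host bits = 22
Set all host bits to 1:
Broadcast: 141.63.255.255


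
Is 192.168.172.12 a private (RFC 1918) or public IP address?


RFC 1918 private ranges:
  10.0.0.0/8 (10.0.0.0 - 10.255.255.255)
  172.16.0.0/12 (172.16.0.0 - 172.31.255.255)
  192.168.0.0/16 (192.168.0.0 - 192.168.255.255)
Private (in 192.168.0.0/16)


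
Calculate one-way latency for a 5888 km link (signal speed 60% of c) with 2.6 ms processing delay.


Speed = 0.6 * 3e5 km/s = 180000 km/s
Propagation delay = 5888 / 180000 = 0.0327 s = 32.7111 ms
Processing delay = 2.6 ms
Total one-way latency = 35.3111 ms


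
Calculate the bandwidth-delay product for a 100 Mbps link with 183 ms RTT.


BDP = bandwidth * RTT
= 100 Mbps * 183 ms
= 100 * 1e6 * 183 / 1000 bits
= 18300000 bits
= 2287500 bytes
= 2233.8867 KB
BDP = 18300000 bits (2287500 bytes)


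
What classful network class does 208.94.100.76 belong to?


First octet: 208
Binary: 11010000
110xxxxx -> Class C (192-223)
Class C, default mask 255.255.255.0 (/24)


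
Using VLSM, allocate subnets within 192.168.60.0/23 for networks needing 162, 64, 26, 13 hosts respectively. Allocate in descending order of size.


162 hosts -> /24 (254 usable): 192.168.60.0/24
64 hosts -> /25 (126 usable): 192.168.61.0/25
26 hosts -> /27 (30 usable): 192.168.61.128/27
13 hosts -> /28 (14 usable): 192.168.61.160/28
Allocation: 192.168.60.0/24 (162 hosts, 254 usable); 192.168.61.0/25 (64 hosts, 126 usable); 192.168.61.128/27 (26 hosts, 30 usable); 192.168.61.160/28 (13 hosts, 14 usable)


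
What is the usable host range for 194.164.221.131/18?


Network: 194.164.192.0
Broadcast: 194.164.255.255
First usable = network + 1
Last usable = broadcast - 1
Range: 194.164.192.1 to 194.164.255.254


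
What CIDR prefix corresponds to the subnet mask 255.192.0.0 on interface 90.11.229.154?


Binary: 11111111.11000000.00000000.00000000
Count leading 1s
Prefix: /10


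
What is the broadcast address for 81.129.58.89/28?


Network: 81.129.58.80/28
Host bits = 4
Set all host bits to 1:
Broadcast: 81.129.58.95


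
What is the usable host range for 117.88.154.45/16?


Network: 117.88.0.0
Broadcast: 117.88.255.255
First usable = network + 1
Last usable = broadcast - 1
Range: 117.88.0.1 to 117.88.255.254


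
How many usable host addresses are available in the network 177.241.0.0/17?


Host bits = 32 - 17 = 15
Total addresses = 2^15 = 32768
Usable = total - 2 (network and broadcast)
Usable hosts: 32766


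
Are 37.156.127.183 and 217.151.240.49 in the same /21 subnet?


Mask: 255.255.248.0
37.156.127.183 AND mask = 37.156.120.0
217.151.240.49 AND mask = 217.151.240.0
No, different subnets (37.156.120.0 vs 217.151.240.0)


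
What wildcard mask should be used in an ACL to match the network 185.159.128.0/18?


Subnet mask: 255.255.192.0
Wildcard = 255.255.255.255 - subnet mask
255 - 255 = 0
255 - 255 = 0
255 - 192 = 63
255 - 0 = 255
Wildcard: 0.0.63.255


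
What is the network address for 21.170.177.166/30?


IP:   00010101.10101010.10110001.10100110
Mask: 11111111.11111111.11111111.11111100
AND operation:
Net:  00010101.10101010.10110001.10100100
Network: 21.170.177.164/30


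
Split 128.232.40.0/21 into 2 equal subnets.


New prefix = 21 + 1 = 22
Each subnet has 1024 addresses
  128.232.40.0/22
  128.232.44.0/22
Subnets: 128.232.40.0/22, 128.232.44.0/22


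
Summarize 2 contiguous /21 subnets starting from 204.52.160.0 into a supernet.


Original prefix: /21
Number of subnets: 2 = 2^1
New prefix = 21 - 1 = 20
Supernet: 204.52.160.0/20


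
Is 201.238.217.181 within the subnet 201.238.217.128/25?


Subnet network: 201.238.217.128
Test IP AND mask: 201.238.217.128
Yes, 201.238.217.181 is in 201.238.217.128/25


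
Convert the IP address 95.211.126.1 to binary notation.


95 = 01011111
211 = 11010011
126 = 01111110
1 = 00000001
Binary: 01011111.11010011.01111110.00000001


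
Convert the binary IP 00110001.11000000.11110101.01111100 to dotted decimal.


00110001 = 49
11000000 = 192
11110101 = 245
01111100 = 124
IP: 49.192.245.124


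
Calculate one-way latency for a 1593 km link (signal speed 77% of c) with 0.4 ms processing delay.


Speed = 0.77 * 3e5 km/s = 231000 km/s
Propagation delay = 1593 / 231000 = 0.0069 s = 6.8961 ms
Processing delay = 0.4 ms
Total one-way latency = 7.2961 ms


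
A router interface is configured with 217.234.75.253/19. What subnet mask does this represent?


/19 means 19 network bits, 13 host bits
Binary: 11111111111111111110000000000000
Mask: 255.255.224.0


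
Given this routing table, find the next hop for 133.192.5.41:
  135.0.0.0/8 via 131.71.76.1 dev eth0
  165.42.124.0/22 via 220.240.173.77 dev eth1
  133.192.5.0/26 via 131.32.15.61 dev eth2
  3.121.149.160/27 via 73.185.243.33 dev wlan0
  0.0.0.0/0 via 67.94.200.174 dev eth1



Longest prefix match for 133.192.5.41:
  /8 135.0.0.0: no
  /22 165.42.124.0: no
  /26 133.192.5.0: MATCH
  /27 3.121.149.160: no
  /0 0.0.0.0: MATCH
Selected: next-hop 131.32.15.61 via eth2 (matched /26)


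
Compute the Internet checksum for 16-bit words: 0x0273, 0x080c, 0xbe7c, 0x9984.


Sum all words (with carry folding):
+ 0x0273 = 0x0273
+ 0x080c = 0x0a7f
+ 0xbe7c = 0xc8fb
+ 0x9984 = 0x6280
One's complement: ~0x6280
Checksum = 0x9d7f


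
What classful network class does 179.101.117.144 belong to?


First octet: 179
Binary: 10110011
10xxxxxx -> Class B (128-191)
Class B, default mask 255.255.0.0 (/16)


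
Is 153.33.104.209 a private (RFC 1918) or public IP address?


RFC 1918 private ranges:
  10.0.0.0/8 (10.0.0.0 - 10.255.255.255)
  172.16.0.0/12 (172.16.0.0 - 172.31.255.255)
  192.168.0.0/16 (192.168.0.0 - 192.168.255.255)
Public (not in any RFC 1918 range)


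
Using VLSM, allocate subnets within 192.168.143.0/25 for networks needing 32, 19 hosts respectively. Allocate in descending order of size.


32 hosts -> /26 (62 usable): 192.168.143.0/26
19 hosts -> /27 (30 usable): 192.168.143.64/27
Allocation: 192.168.143.0/26 (32 hosts, 62 usable); 192.168.143.64/27 (19 hosts, 30 usable)


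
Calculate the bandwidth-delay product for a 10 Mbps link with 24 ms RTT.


BDP = bandwidth * RTT
= 10 Mbps * 24 ms
= 10 * 1e6 * 24 / 1000 bits
= 240000 bits
= 30000 bytes
= 29.2969 KB
BDP = 240000 bits (30000 bytes)


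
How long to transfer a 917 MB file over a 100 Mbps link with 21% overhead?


Effective throughput = 100 * (1 - 21/100) = 79 Mbps
File size in Mb = 917 * 8 = 7336 Mb
Time = 7336 / 79
Time = 92.8608 seconds
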